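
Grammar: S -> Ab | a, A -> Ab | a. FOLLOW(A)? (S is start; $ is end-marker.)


$ ∈ FOLLOW(S). For each A -> αBβ: add FIRST(β)\{ε} to FOLLOW(B); if β nullable, add FOLLOW(A).
FOLLOW(A) = {b}


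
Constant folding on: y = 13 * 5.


13 * 5 = 65 at compile time
Optimized: y = 65


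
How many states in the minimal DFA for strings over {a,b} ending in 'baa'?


Track the longest suffix of input matching a prefix of 'baa': 4 classes (prefixes of length 0..3)
Minimal DFA: 4 states


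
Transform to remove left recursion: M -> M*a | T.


Left-recursive alternatives: M*a; non-recursive: T
Introduce M': M -> TM', M' -> *aM' | ε


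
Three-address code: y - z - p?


Break into single-operator statements:
t1 = y - z
t2 = t1 - p


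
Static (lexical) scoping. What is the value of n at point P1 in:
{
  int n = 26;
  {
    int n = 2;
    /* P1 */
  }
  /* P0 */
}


n declared in the same block as P1
n = 2


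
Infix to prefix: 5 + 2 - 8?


left-to-right (same/higher precedence on left): tree is (- (+ 5 2) 8)
Prefix: - + 5 2 8


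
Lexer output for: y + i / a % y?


Scan left to right, longest-match per lexeme
Tokens: ID(y), OP(+), ID(i), OP(/), ID(a), OP(%), ID(y)


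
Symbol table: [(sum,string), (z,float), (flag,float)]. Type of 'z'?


Lookup 'z' → type float


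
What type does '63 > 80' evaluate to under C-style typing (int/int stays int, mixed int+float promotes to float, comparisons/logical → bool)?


Operand types: int > int
Rule: comparison yields bool
Result type: bool


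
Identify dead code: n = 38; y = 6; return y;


n is assigned but never read
Dead: 'n = 38'


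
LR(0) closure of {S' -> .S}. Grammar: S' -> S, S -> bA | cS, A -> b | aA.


Start: S' -> .S
For each item with dot before a nonterminal B, add B -> .γ for every B-production
Closure: [S' -> .S, S -> .bA, S -> .cS]


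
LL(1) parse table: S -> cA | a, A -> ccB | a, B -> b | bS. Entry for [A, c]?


For [A, c]: 'c' ∈ FIRST(ccB)
Entry: A -> ccB


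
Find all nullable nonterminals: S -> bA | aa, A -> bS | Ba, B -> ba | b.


A nonterminal is nullable iff some alternative derives ε (directly, or every symbol in it is nullable)
Nullable: {}


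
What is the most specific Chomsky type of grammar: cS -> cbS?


LHS has context (more than one symbol) and |LHS| ≤ |RHS|
Classification: Type 1 (Context-Sensitive)


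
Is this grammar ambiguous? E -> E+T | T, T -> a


precedence layered via separate nonterminal T: deterministic
Unambiguous


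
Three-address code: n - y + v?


Break into single-operator statements:
t1 = n - y
t2 = t1 + v


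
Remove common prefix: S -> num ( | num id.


Common prefix: 'num'
Factored: S -> num S', S' -> ( | id


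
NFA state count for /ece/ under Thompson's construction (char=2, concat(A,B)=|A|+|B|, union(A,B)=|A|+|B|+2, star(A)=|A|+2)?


Syntax tree has 3 char leaf(s), 0 union(s), 0 star(s)
chars contribute 3×2 = 6; each union adds +2; each star adds +2
Total: 6 + 0 + 0 = 6 states


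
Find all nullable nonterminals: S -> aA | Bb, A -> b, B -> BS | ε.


A nonterminal is nullable iff some alternative derives ε (directly, or every symbol in it is nullable)
Nullable: {B}


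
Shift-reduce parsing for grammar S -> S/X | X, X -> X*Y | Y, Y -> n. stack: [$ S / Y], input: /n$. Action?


'Y' (not preceded by X*) is the handle for X -> Y
Action: reduce (X -> Y)


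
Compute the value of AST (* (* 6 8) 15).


Evaluate inner: (* 6 8) = 48
Evaluate root: (* 48 15) = 720
Result: 720


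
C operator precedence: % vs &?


'%' is multiplicative (level 10); '&' is bitwise AND (level 5)
Higher level binds tighter
'%' has higher precedence than '&'


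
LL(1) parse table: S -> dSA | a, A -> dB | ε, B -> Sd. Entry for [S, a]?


For [S, a]: 'a' ∈ FIRST(a)
Entry: S -> a


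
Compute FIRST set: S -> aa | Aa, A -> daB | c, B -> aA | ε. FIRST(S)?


Per alternative of S: FIRST(aa) = {a}; FIRST(Aa) = {c, d}
FIRST(S) = {a, c, d}


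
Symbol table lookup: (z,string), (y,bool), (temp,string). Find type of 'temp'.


Lookup 'temp' → type string


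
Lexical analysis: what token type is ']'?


Pattern: delimiter/punctuation
Type: PUNCTUATION


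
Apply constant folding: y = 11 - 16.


11 - 16 = -5 at compile time
Optimized: y = -5


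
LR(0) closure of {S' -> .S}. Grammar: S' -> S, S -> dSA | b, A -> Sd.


Start: S' -> .S
For each item with dot before a nonterminal B, add B -> .γ for every B-production
Closure: [S' -> .S, S -> .dSA, S -> .b]


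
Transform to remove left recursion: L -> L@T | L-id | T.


Left-recursive alternatives: L@T, L-id; non-recursive: T
Introduce L': L -> TL', L' -> @TL' | -idL' | ε


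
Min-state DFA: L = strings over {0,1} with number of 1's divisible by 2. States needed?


Track (count of 1) mod 2: states 0..1, accept at 0
Minimal DFA: 2 states


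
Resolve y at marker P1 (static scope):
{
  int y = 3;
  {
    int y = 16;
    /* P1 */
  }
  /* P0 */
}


y declared in the same block as P1
y = 16


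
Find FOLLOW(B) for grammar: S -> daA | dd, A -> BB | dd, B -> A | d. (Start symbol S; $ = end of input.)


$ ∈ FOLLOW(S). For each A -> αBβ: add FIRST(β)\{ε} to FOLLOW(B); if β nullable, add FOLLOW(A).
FOLLOW(B) = {$, d}


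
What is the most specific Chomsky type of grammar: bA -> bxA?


LHS has context (more than one symbol) and |LHS| ≤ |RHS|
Classification: Type 1 (Context-Sensitive)


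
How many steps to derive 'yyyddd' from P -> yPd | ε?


Derivation: P => yPd => yyPdd => yyyPddd => yyyddd
Steps: 4


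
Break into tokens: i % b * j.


Scan left to right, longest-match per lexeme
Tokens: ID(i), OP(%), ID(b), OP(*), ID(j)


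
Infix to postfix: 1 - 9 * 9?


* has higher precedence, evaluate 9*9 first
Postfix: 1 9 9 * -


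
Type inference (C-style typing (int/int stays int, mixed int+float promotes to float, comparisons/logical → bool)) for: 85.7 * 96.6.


Operand types: float * float
Rule: mixed int/float promotes to float; int/int stays int
Result type: float


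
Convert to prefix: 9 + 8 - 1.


left-to-right (same/higher precedence on left): tree is (- (+ 9 8) 1)
Prefix: - + 9 8 1


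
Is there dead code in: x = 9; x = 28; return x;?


first assignment to x is overwritten before any read
Dead: 'x = 9'


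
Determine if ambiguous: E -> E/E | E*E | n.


'n/n*n' has two parse trees (no precedence encoded between / and *)
Ambiguous


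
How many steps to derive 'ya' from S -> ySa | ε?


Derivation: S => ySa => ya
Steps: 2


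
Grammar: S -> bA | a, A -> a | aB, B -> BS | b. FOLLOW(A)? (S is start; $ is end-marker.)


$ ∈ FOLLOW(S). For each A -> αBβ: add FIRST(β)\{ε} to FOLLOW(B); if β nullable, add FOLLOW(A).
FOLLOW(A) = {$, a, b}


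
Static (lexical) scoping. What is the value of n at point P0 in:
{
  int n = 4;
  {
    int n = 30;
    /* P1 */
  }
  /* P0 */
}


n declared in the same block as P0
n = 4


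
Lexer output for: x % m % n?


Scan left to right, longest-match per lexeme
Tokens: ID(x), OP(%), ID(m), OP(%), ID(n)


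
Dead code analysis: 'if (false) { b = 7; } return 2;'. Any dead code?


condition is constant false, so the whole block is unreachable
Dead: 'if (false) { b = 7; }'


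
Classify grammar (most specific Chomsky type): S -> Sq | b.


Left-linear: every RHS is a terminal or one nonterminal followed by a terminal
Classification: Type 3 (Regular)


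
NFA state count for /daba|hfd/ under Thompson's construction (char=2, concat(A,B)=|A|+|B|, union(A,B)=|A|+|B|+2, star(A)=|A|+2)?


Syntax tree has 7 char leaf(s), 1 union(s), 0 star(s)
chars contribute 7×2 = 14; each union adds +2; each star adds +2
Total: 14 + 2 + 0 = 16 states


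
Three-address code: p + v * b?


Break into single-operator statements:
t1 = v * b
t2 = p + t1


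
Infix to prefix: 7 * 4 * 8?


left-to-right (same/higher precedence on left): tree is (* (* 7 4) 8)
Prefix: * * 7 4 8


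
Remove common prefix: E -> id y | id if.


Common prefix: 'id'
Factored: E -> id E', E' -> y | if


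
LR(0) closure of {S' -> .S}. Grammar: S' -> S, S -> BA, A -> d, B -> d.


Start: S' -> .S
For each item with dot before a nonterminal B, add B -> .γ for every B-production
Closure: [S' -> .S, S -> .BA, B -> .d]


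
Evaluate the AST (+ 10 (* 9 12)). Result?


Evaluate inner: (* 9 12) = 108
Evaluate root: (+ 10 108) = 118
Result: 118


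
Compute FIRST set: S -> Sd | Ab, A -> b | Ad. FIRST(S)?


Per alternative of S: FIRST(Sd) = {b}; FIRST(Ab) = {b}
FIRST(S) = {b}


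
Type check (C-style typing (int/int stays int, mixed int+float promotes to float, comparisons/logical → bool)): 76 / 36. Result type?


Operand types: int / int
Rule: mixed int/float promotes to float; int/int stays int
Result type: int


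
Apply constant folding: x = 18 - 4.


18 - 4 = 14 at compile time
Optimized: x = 14


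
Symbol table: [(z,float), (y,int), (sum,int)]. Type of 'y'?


Lookup 'y' → type int


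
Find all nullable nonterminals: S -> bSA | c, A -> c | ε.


A nonterminal is nullable iff some alternative derives ε (directly, or every symbol in it is nullable)
Nullable: {A}


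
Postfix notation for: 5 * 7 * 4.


Left to right (same or higher precedence on left)
Postfix: 5 7 * 4 *


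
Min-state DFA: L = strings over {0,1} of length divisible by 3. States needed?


Track length mod 3: states 0..2, accept at 0
Minimal DFA: 3 states


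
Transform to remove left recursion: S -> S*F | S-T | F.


Left-recursive alternatives: S*F, S-T; non-recursive: F
Introduce S': S -> FS', S' -> *FS' | -TS' | ε


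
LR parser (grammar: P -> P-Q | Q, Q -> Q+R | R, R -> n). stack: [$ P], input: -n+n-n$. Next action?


shift '-' to continue P -> P-Q
Action: shift


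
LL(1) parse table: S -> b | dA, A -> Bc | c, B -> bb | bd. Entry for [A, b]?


For [A, b]: 'b' ∈ FIRST(Bc)
Entry: A -> Bc


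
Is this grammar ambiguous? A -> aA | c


right-linear, alternatives start with distinct terminals 'a' vs 'c': unique leftmost derivation
Unambiguous


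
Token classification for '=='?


Pattern: operator symbol
Type: OPERATOR


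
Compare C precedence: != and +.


'+' is additive (level 9); '!=' is equality (level 6)
Higher level binds tighter
'+' has higher precedence than '!='


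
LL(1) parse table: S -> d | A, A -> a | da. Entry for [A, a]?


For [A, a]: 'a' ∈ FIRST(a)
Entry: A -> a


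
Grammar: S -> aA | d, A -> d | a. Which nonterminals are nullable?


A nonterminal is nullable iff some alternative derives ε (directly, or every symbol in it is nullable)
Nullable: {}


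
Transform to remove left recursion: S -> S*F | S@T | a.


Left-recursive alternatives: S*F, S@T; non-recursive: a
Introduce S': S -> aS', S' -> *FS' | @TS' | ε


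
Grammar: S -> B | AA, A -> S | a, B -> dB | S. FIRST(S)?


Per alternative of S: FIRST(B) = {a, d}; FIRST(AA) = {a, d}
FIRST(S) = {a, d}


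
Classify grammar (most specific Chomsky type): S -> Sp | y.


Left-linear: every RHS is a terminal or one nonterminal followed by a terminal
Classification: Type 3 (Regular)


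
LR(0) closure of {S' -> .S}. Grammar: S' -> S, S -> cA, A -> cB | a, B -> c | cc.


Start: S' -> .S
For each item with dot before a nonterminal B, add B -> .γ for every B-production
Closure: [S' -> .S, S -> .cA]


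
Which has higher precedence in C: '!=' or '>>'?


'>>' is shift (level 8); '!=' is equality (level 6)
Higher level binds tighter
'>>' has higher precedence than '!='


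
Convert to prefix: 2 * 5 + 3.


left-to-right (same/higher precedence on left): tree is (+ (* 2 5) 3)
Prefix: + * 2 5 3


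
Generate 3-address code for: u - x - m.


Break into single-operator statements:
t1 = u - x
t2 = t1 - m


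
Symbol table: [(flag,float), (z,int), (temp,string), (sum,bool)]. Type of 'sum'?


Lookup 'sum' → type bool


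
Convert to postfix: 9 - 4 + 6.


Left to right (same or higher precedence on left)
Postfix: 9 4 - 6 +


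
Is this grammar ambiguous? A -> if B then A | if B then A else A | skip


dangling else: 'if B then if B then skip else skip' parses two ways
Ambiguous


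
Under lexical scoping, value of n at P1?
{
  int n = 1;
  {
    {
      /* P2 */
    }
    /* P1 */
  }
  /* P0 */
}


P1's block does not declare n; resolves to the enclosing declaration at depth 0
n = 1


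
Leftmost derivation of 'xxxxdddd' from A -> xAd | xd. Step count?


Derivation: A => xAd => xxAdd => xxxAddd => xxxxdddd
Steps: 4


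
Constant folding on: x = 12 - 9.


12 - 9 = 3 at compile time
Optimized: x = 3


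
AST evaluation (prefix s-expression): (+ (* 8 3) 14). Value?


Evaluate inner: (* 8 3) = 24
Evaluate root: (+ 24 14) = 38
Result: 38


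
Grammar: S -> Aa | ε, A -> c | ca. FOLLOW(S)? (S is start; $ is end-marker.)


$ ∈ FOLLOW(S). For each A -> αBβ: add FIRST(β)\{ε} to FOLLOW(B); if β nullable, add FOLLOW(A).
FOLLOW(S) = {$}


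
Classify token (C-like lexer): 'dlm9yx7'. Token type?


Pattern: letter/underscore followed by alphanumerics, not a keyword
Type: IDENTIFIER


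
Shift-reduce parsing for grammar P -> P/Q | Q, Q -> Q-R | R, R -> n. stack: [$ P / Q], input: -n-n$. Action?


'-' can extend Q; shift to build Q -> Q-R
Action: shift


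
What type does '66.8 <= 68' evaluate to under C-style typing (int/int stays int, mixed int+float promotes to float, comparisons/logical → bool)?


Operand types: float <= int
Rule: comparison yields bool
Result type: bool


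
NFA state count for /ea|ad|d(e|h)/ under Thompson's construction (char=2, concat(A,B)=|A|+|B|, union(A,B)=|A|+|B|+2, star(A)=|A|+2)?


Syntax tree has 7 char leaf(s), 3 union(s), 0 star(s)
chars contribute 7×2 = 14; each union adds +2; each star adds +2
Total: 14 + 6 + 0 = 20 states


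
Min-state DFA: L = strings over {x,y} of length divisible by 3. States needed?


Track length mod 3: states 0..2, accept at 0
Minimal DFA: 3 states


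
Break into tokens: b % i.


Scan left to right, longest-match per lexeme
Tokens: ID(b), OP(%), ID(i)


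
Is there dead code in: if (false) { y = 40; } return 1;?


condition is constant false, so the whole block is unreachable
Dead: 'if (false) { y = 40; }'


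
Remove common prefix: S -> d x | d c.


Common prefix: 'd'
Factored: S -> d S', S' -> x | c


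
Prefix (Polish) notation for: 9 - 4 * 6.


'*' binds tighter: tree is (- 9 (* 4 6))
Prefix: - 9 * 4 6


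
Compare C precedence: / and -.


'/' is multiplicative (level 10); '-' is additive (level 9)
Higher level binds tighter
'/' has higher precedence than '-'


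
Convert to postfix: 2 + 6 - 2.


Left to right (same or higher precedence on left)
Postfix: 2 6 + 2 -


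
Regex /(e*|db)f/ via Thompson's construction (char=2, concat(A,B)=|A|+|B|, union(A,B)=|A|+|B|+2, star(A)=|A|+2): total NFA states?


Syntax tree has 4 char leaf(s), 1 union(s), 1 star(s)
chars contribute 4×2 = 8; each union adds +2; each star adds +2
Total: 8 + 2 + 2 = 12 states


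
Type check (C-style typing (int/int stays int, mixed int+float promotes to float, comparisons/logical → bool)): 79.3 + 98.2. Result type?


Operand types: float + float
Rule: mixed int/float promotes to float; int/int stays int
Result type: float


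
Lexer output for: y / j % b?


Scan left to right, longest-match per lexeme
Tokens: ID(y), OP(/), ID(j), OP(%), ID(b)


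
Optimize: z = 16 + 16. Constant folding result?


16 + 16 = 32 at compile time
Optimized: z = 32


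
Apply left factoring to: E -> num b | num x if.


Common prefix: 'num'
Factored: E -> num E', E' -> b | x if


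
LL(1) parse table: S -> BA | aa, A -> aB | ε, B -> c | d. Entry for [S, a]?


For [S, a]: 'a' ∈ FIRST(aa)
Entry: S -> aa


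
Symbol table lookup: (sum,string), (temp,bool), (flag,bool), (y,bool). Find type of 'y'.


Lookup 'y' → type bool


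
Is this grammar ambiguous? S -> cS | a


right-linear, alternatives start with distinct terminals 'c' vs 'a': unique leftmost derivation
Unambiguous


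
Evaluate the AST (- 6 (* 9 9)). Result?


Evaluate inner: (* 9 9) = 81
Evaluate root: (- 6 81) = -75
Result: -75


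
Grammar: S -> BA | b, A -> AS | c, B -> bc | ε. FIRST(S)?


Per alternative of S: FIRST(BA) = {b, c}; FIRST(b) = {b}
FIRST(S) = {b, c}


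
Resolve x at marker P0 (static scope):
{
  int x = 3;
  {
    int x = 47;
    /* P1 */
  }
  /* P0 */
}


x declared in the same block as P0
x = 3


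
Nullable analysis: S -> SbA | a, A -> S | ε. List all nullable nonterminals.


A nonterminal is nullable iff some alternative derives ε (directly, or every symbol in it is nullable)
Nullable: {A}


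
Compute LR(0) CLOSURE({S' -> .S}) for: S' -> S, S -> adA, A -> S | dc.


Start: S' -> .S
For each item with dot before a nonterminal B, add B -> .γ for every B-production
Closure: [S' -> .S, S -> .adA]


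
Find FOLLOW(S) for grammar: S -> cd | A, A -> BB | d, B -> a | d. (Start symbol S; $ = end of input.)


$ ∈ FOLLOW(S). For each A -> αBβ: add FIRST(β)\{ε} to FOLLOW(B); if β nullable, add FOLLOW(A).
FOLLOW(S) = {$}


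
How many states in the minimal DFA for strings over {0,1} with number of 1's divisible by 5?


Track (count of 1) mod 5: states 0..4, accept at 0
Minimal DFA: 5 states


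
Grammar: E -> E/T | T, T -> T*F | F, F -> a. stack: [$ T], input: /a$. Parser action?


lookahead ∉ {*} so T won't extend; reduce E -> T
Action: reduce (E -> T)


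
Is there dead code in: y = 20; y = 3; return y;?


first assignment to y is overwritten before any read
Dead: 'y = 20'


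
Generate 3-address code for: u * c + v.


Break into single-operator statements:
t1 = u * c
t2 = t1 + v


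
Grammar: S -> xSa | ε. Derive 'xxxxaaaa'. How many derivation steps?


Derivation: S => xSa => xxSaa => xxxSaaa => xxxxSaaaa => xxxxaaaa
Steps: 5


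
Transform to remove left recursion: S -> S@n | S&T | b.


Left-recursive alternatives: S@n, S&T; non-recursive: b
Introduce S': S -> bS', S' -> @nS' | &TS' | ε


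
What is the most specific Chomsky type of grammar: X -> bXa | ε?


Single nonterminal LHS, but b^n a^n is not regular
Classification: Type 2 (Context-Free)


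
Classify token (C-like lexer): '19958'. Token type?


Pattern: digits only
Type: INTEGER_LITERAL


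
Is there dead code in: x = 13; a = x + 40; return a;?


x is read by a's definition; a is returned
No dead code


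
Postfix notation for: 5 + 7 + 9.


Left to right (same or higher precedence on left)
Postfix: 5 7 + 9 +


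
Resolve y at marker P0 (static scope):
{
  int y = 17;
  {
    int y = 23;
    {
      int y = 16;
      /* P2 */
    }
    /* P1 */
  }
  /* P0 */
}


y declared in the same block as P0
y = 17


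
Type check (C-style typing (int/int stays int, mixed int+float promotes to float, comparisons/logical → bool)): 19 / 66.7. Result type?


Operand types: int / float
Rule: mixed int/float promotes to float; int/int stays int
Result type: float


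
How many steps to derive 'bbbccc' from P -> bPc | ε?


Derivation: P => bPc => bbPcc => bbbPccc => bbbccc
Steps: 4


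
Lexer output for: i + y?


Scan left to right, longest-match per lexeme
Tokens: ID(i), OP(+), ID(y)


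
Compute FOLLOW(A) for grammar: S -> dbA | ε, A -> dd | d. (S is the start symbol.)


$ ∈ FOLLOW(S). For each A -> αBβ: add FIRST(β)\{ε} to FOLLOW(B); if β nullable, add FOLLOW(A).
FOLLOW(A) = {$}


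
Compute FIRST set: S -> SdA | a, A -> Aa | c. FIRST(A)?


Per alternative of A: FIRST(Aa) = {c}; FIRST(c) = {c}
FIRST(A) = {c}


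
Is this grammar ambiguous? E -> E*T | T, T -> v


precedence layered via separate nonterminal T: deterministic
Unambiguous


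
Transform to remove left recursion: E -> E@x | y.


Left-recursive alternatives: E@x; non-recursive: y
Introduce E': E -> yE', E' -> @xE' | ε


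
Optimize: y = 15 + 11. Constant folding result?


15 + 11 = 26 at compile time
Optimized: y = 26


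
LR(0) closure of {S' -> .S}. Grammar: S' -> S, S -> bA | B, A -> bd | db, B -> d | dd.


Start: S' -> .S
For each item with dot before a nonterminal B, add B -> .γ for every B-production
Closure: [S' -> .S, S -> .bA, S -> .B, B -> .d, B -> .dd]


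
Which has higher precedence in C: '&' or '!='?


'!=' is equality (level 6); '&' is bitwise AND (level 5)
Higher level binds tighter
'!=' has higher precedence than '&'


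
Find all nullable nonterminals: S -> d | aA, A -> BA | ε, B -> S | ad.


A nonterminal is nullable iff some alternative derives ε (directly, or every symbol in it is nullable)
Nullable: {A}


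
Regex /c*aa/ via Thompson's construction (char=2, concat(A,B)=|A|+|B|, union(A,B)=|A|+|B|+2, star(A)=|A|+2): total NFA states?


Syntax tree has 3 char leaf(s), 0 union(s), 1 star(s)
chars contribute 3×2 = 6; each union adds +2; each star adds +2
Total: 6 + 0 + 2 = 8 states


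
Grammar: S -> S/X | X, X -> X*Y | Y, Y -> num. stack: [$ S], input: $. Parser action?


start symbol S on stack, input exhausted
Action: accept


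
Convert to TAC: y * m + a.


Break into single-operator statements:
t1 = y * m
t2 = t1 + a


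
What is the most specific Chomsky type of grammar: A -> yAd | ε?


Single nonterminal LHS, but y^n d^n is not regular
Classification: Type 2 (Context-Free)


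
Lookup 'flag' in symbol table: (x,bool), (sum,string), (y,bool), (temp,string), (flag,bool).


Lookup 'flag' → type bool


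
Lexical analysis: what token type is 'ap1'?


Pattern: letter/underscore followed by alphanumerics, not a keyword
Type: IDENTIFIER


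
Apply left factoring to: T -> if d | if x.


Common prefix: 'if'
Factored: T -> if T', T' -> d | x


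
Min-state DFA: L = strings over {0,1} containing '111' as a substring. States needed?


KMP-style automaton: 3 progress states + 1 absorbing accept = 4
Minimal DFA: 4 states


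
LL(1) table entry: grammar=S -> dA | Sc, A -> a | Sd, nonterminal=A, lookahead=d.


For [A, d]: 'd' ∈ FIRST(Sd)
Entry: A -> Sd


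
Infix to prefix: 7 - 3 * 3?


'*' binds tighter: tree is (- 7 (* 3 3))
Prefix: - 7 * 3 3


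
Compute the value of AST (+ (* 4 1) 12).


Evaluate inner: (* 4 1) = 4
Evaluate root: (+ 4 12) = 16
Result: 16


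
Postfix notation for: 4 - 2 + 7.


Left to right (same or higher precedence on left)
Postfix: 4 2 - 7 +


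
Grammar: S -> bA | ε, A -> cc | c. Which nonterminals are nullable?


A nonterminal is nullable iff some alternative derives ε (directly, or every symbol in it is nullable)
Nullable: {S}


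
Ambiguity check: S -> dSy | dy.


balanced d^n…y^n: each string has a unique parse
Unambiguous


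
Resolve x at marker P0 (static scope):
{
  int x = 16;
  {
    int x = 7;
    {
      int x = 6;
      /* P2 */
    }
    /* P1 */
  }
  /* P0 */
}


x declared in the same block as P0
x = 16


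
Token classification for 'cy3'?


Pattern: letter/underscore followed by alphanumerics, not a keyword
Type: IDENTIFIER


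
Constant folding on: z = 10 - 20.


10 - 20 = -10 at compile time
Optimized: z = -10


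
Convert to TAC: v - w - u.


Break into single-operator statements:
t1 = v - w
t2 = t1 - u


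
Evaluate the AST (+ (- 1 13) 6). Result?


Evaluate inner: (- 1 13) = -12
Evaluate root: (+ -12 6) = -6
Result: -6


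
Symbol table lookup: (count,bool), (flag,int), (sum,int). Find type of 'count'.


Lookup 'count' → type bool


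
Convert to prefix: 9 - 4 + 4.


left-to-right (same/higher precedence on left): tree is (+ (- 9 4) 4)
Prefix: + - 9 4 4


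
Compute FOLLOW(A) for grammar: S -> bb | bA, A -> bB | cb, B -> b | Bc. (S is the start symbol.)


$ ∈ FOLLOW(S). For each A -> αBβ: add FIRST(β)\{ε} to FOLLOW(B); if β nullable, add FOLLOW(A).
FOLLOW(A) = {$}


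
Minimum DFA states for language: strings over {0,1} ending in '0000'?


Track the longest suffix of input matching a prefix of '0000': 5 classes (prefixes of length 0..4)
Minimal DFA: 5 states


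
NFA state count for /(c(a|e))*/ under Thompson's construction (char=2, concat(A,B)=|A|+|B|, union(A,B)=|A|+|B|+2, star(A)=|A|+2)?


Syntax tree has 3 char leaf(s), 1 union(s), 1 star(s)
chars contribute 3×2 = 6; each union adds +2; each star adds +2
Total: 6 + 2 + 2 = 10 states


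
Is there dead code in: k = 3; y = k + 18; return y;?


k is read by y's definition; y is returned
No dead code


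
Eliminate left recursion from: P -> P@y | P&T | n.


Left-recursive alternatives: P@y, P&T; non-recursive: n
Introduce P': P -> nP', P' -> @yP' | &TP' | ε


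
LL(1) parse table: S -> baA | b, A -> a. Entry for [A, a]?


For [A, a]: 'a' ∈ FIRST(a)
Entry: A -> a


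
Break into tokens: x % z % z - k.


Scan left to right, longest-match per lexeme
Tokens: ID(x), OP(%), ID(z), OP(%), ID(z), OP(-), ID(k)


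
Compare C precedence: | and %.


'%' is multiplicative (level 10); '|' is bitwise OR (level 3)
Higher level binds tighter
'%' has higher precedence than '|'


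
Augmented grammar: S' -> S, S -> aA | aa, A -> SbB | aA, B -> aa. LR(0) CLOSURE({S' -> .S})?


Start: S' -> .S
For each item with dot before a nonterminal B, add B -> .γ for every B-production
Closure: [S' -> .S, S -> .aA, S -> .aa]


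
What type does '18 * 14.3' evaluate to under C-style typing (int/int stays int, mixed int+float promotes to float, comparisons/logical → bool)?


Operand types: int * float
Rule: mixed int/float promotes to float; int/int stays int
Result type: float


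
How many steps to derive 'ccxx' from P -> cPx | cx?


Derivation: P => cPx => ccxx
Steps: 2


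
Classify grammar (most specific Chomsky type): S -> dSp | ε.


Single nonterminal LHS, but d^n p^n is not regular
Classification: Type 2 (Context-Free)


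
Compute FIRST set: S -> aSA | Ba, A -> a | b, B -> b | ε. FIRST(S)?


Per alternative of S: FIRST(aSA) = {a}; FIRST(Ba) = {a, b}
FIRST(S) = {a, b}


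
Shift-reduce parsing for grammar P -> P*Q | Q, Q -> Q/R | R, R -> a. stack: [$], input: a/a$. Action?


no handle on stack; shift 'a'
Action: shift


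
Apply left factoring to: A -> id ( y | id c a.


Common prefix: 'id'
Factored: A -> id A', A' -> ( y | c a


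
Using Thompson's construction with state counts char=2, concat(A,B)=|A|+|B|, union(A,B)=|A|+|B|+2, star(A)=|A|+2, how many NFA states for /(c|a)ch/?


Syntax tree has 4 char leaf(s), 1 union(s), 0 star(s)
chars contribute 4×2 = 8; each union adds +2; each star adds +2
Total: 8 + 2 + 0 = 10 states


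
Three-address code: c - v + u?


Break into single-operator statements:
t1 = c - v
t2 = t1 + u


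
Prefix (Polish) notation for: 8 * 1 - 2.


left-to-right (same/higher precedence on left): tree is (- (* 8 1) 2)
Prefix: - * 8 1 2


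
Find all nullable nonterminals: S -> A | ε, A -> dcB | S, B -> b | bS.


A nonterminal is nullable iff some alternative derives ε (directly, or every symbol in it is nullable)
Nullable: {A, S}


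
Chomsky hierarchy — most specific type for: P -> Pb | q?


Left-linear: every RHS is a terminal or one nonterminal followed by a terminal
Classification: Type 3 (Regular)


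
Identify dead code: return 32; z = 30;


statement follows a return and is unreachable
Dead: 'z = 30'


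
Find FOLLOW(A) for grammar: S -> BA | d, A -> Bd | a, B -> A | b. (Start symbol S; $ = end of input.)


$ ∈ FOLLOW(S). For each A -> αBβ: add FIRST(β)\{ε} to FOLLOW(B); if β nullable, add FOLLOW(A).
FOLLOW(A) = {$, a, b, d}


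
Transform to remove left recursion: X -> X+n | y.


Left-recursive alternatives: X+n; non-recursive: y
Introduce X': X -> yX', X' -> +nX' | ε


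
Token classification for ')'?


Pattern: delimiter/punctuation
Type: PUNCTUATION


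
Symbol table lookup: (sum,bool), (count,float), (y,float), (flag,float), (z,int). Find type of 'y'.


Lookup 'y' → type float


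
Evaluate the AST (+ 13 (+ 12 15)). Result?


Evaluate inner: (+ 12 15) = 27
Evaluate root: (+ 13 27) = 40
Result: 40


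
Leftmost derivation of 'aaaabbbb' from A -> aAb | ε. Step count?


Derivation: A => aAb => aaAbb => aaaAbbb => aaaaAbbbb => aaaabbbb
Steps: 5


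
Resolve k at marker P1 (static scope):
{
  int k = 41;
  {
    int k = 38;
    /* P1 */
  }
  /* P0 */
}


k declared in the same block as P1
k = 38


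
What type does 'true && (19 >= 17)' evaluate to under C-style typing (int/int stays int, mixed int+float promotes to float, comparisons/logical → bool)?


Operand types: bool && bool
Rule: logical operators take bool operands and yield bool
Result type: bool


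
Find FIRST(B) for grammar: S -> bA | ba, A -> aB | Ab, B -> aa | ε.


Per alternative of B: FIRST(aa) = {a}; FIRST(ε) = {ε}
FIRST(B) = {a, ε}


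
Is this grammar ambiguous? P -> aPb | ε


balanced a^n…b^n: each string has a unique parse
Unambiguous


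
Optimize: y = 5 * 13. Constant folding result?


5 * 13 = 65 at compile time
Optimized: y = 65


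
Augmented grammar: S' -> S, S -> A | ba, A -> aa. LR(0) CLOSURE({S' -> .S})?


Start: S' -> .S
For each item with dot before a nonterminal B, add B -> .γ for every B-production
Closure: [S' -> .S, S -> .A, S -> .ba, A -> .aa]


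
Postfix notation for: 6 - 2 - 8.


Left to right (same or higher precedence on left)
Postfix: 6 2 - 8 -


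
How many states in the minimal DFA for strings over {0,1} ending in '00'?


Track the longest suffix of input matching a prefix of '00': 3 classes (prefixes of length 0..2)
Minimal DFA: 3 states


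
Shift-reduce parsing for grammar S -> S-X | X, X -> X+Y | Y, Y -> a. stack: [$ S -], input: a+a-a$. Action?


no handle ('S-' is not any RHS); shift 'a'
Action: shift


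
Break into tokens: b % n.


Scan left to right, longest-match per lexeme
Tokens: ID(b), OP(%), ID(n)


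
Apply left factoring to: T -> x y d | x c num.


Common prefix: 'x'
Factored: T -> x T', T' -> y d | c num


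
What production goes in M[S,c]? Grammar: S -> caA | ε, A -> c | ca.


For [S, c]: 'c' ∈ FIRST(caA)
Entry: S -> caA


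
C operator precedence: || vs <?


'<' is relational (level 7); '||' is logical OR (level 1)
Higher level binds tighter
'<' has higher precedence than '||'


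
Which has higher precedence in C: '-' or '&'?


'-' is additive (level 9); '&' is bitwise AND (level 5)
Higher level binds tighter
'-' has higher precedence than '&'


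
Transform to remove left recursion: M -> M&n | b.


Left-recursive alternatives: M&n; non-recursive: b
Introduce M': M -> bM', M' -> &nM' | ε


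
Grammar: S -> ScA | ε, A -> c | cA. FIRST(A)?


Per alternative of A: FIRST(c) = {c}; FIRST(cA) = {c}
FIRST(A) = {c}


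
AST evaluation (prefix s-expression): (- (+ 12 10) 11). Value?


Evaluate inner: (+ 12 10) = 22
Evaluate root: (- 22 11) = 11
Result: 11


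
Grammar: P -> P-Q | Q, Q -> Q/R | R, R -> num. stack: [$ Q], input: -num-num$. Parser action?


lookahead ∉ {/} so Q won't extend; reduce P -> Q
Action: reduce (P -> Q)


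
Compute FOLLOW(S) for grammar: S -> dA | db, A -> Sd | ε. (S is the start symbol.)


$ ∈ FOLLOW(S). For each A -> αBβ: add FIRST(β)\{ε} to FOLLOW(B); if β nullable, add FOLLOW(A).
FOLLOW(S) = {$, d}


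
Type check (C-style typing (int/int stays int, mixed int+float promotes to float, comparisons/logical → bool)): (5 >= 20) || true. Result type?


Operand types: bool || bool
Rule: logical operators take bool operands and yield bool
Result type: bool


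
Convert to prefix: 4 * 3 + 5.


left-to-right (same/higher precedence on left): tree is (+ (* 4 3) 5)
Prefix: + * 4 3 5


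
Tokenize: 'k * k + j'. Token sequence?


Scan left to right, longest-match per lexeme
Tokens: ID(k), OP(*), ID(k), OP(+), ID(j)


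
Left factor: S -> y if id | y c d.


Common prefix: 'y'
Factored: S -> y S', S' -> if id | c d


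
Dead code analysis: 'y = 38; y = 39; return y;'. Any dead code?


first assignment to y is overwritten before any read
Dead: 'y = 38'


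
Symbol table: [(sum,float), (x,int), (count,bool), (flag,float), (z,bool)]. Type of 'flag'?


Lookup 'flag' → type float


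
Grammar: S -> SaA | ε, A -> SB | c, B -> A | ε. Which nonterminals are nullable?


A nonterminal is nullable iff some alternative derives ε (directly, or every symbol in it is nullable)
Nullable: {A, B, S}


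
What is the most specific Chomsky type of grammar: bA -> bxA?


LHS has context (more than one symbol) and |LHS| ≤ |RHS|
Classification: Type 1 (Context-Sensitive)


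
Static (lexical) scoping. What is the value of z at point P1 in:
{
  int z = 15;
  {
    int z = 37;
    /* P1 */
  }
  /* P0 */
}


z declared in the same block as P1
z = 37


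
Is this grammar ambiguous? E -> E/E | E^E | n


'n/n^n' has two parse trees (no precedence encoded between / and ^)
Ambiguous


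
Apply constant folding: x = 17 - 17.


17 - 17 = 0 at compile time
Optimized: x = 0


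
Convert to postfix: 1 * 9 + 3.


Left to right (same or higher precedence on left)
Postfix: 1 9 * 3 +


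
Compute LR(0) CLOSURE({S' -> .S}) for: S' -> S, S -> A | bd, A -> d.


Start: S' -> .S
For each item with dot before a nonterminal B, add B -> .γ for every B-production
Closure: [S' -> .S, S -> .A, S -> .bd, A -> .d]


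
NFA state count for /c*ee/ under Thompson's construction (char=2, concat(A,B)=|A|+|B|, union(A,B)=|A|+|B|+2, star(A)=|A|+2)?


Syntax tree has 3 char leaf(s), 0 union(s), 1 star(s)
chars contribute 3×2 = 6; each union adds +2; each star adds +2
Total: 6 + 0 + 2 = 8 states


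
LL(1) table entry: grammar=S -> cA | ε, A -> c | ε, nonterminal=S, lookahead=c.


For [S, c]: 'c' ∈ FIRST(cA)
Entry: S -> cA


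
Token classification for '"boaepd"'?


Pattern: double-quoted sequence
Type: STRING_LITERAL


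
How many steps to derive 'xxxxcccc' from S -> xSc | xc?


Derivation: S => xSc => xxScc => xxxSccc => xxxxcccc
Steps: 4


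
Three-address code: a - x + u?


Break into single-operator statements:
t1 = a - x
t2 = t1 + u


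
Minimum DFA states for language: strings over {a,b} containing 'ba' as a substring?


KMP-style automaton: 2 progress states + 1 absorbing accept = 3
Minimal DFA: 3 states


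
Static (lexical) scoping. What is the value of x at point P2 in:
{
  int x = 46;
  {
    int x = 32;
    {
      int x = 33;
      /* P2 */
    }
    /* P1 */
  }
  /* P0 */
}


x declared in the same block as P2
x = 33


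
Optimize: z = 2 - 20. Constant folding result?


2 - 20 = -18 at compile time
Optimized: z = -18


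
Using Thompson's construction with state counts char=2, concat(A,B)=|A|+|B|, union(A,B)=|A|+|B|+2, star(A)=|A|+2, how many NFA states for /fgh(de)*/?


Syntax tree has 5 char leaf(s), 0 union(s), 1 star(s)
chars contribute 5×2 = 10; each union adds +2; each star adds +2
Total: 10 + 0 + 2 = 12 states


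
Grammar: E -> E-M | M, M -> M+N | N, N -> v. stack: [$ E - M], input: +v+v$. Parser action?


'+' can extend M; shift to build M -> M+N
Action: shift


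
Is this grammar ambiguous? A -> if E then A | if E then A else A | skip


dangling else: 'if E then if E then skip else skip' parses two ways
Ambiguous


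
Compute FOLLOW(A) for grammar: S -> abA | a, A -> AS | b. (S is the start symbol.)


$ ∈ FOLLOW(S). For each A -> αBβ: add FIRST(β)\{ε} to FOLLOW(B); if β nullable, add FOLLOW(A).
FOLLOW(A) = {$, a}


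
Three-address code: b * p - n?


Break into single-operator statements:
t1 = b * p
t2 = t1 - n


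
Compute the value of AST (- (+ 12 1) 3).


Evaluate inner: (+ 12 1) = 13
Evaluate root: (- 13 3) = 10
Result: 10


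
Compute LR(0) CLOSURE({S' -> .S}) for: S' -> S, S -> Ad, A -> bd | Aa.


Start: S' -> .S
For each item with dot before a nonterminal B, add B -> .γ for every B-production
Closure: [S' -> .S, S -> .Ad, A -> .bd, A -> .Aa]


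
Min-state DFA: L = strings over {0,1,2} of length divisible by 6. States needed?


Track length mod 6: states 0..5, accept at 0
Minimal DFA: 6 states


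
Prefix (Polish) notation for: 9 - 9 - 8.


left-to-right (same/higher precedence on left): tree is (- (- 9 9) 8)
Prefix: - - 9 9 8


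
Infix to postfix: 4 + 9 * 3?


* has higher precedence, evaluate 9*3 first
Postfix: 4 9 3 * +


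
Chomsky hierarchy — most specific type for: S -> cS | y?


Right-linear: every RHS is a terminal or a terminal followed by one nonterminal
Classification: Type 3 (Regular)


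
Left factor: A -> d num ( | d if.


Common prefix: 'd'
Factored: A -> d A', A' -> num ( | if


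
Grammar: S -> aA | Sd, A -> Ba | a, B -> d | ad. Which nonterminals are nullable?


A nonterminal is nullable iff some alternative derives ε (directly, or every symbol in it is nullable)
Nullable: {}


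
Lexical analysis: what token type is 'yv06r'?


Pattern: letter/underscore followed by alphanumerics, not a keyword
Type: IDENTIFIER


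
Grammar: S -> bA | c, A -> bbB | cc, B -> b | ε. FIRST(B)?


Per alternative of B: FIRST(b) = {b}; FIRST(ε) = {ε}
FIRST(B) = {b, ε}


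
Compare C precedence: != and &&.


'!=' is equality (level 6); '&&' is logical AND (level 2)
Higher level binds tighter
'!=' has higher precedence than '&&'


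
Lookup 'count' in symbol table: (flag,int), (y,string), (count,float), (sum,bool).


Lookup 'count' → type float


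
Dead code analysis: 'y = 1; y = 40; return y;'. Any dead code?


first assignment to y is overwritten before any read
Dead: 'y = 1'


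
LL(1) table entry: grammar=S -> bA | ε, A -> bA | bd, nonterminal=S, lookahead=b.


For [S, b]: 'b' ∈ FIRST(bA)
Entry: S -> bA


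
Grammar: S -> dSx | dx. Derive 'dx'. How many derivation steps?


Derivation: S => dx
Steps: 1


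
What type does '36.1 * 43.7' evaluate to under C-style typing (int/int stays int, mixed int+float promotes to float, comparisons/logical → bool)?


Operand types: float * float
Rule: mixed int/float promotes to float; int/int stays int
Result type: float


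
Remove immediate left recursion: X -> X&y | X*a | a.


Left-recursive alternatives: X&y, X*a; non-recursive: a
Introduce X': X -> aX', X' -> &yX' | *aX' | ε


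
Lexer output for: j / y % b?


Scan left to right, longest-match per lexeme
Tokens: ID(j), OP(/), ID(y), OP(%), ID(b)


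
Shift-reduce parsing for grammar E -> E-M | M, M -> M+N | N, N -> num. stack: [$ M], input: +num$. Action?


shift '+' to continue M -> M+N
Action: shift


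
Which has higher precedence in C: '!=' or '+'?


'+' is additive (level 9); '!=' is equality (level 6)
Higher level binds tighter
'+' has higher precedence than '!='


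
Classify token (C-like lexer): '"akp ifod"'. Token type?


Pattern: double-quoted sequence
Type: STRING_LITERAL


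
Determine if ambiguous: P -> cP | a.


right-linear, alternatives start with distinct terminals 'c' vs 'a': unique leftmost derivation
Unambiguous
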